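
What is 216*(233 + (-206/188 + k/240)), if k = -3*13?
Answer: 23526423/470 ≈ 50056.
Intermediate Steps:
k = -39
216*(233 + (-206/188 + k/240)) = 216*(233 + (-206/188 - 39/240)) = 216*(233 + (-206*1/188 - 39*1/240)) = 216*(233 + (-103/94 - 13/80)) = 216*(233 - 4731/3760) = 216*(871349/3760) = 23526423/470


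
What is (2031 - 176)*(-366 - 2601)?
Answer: -5503785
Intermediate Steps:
(2031 - 176)*(-366 - 2601) = 1855*(-2967) = -5503785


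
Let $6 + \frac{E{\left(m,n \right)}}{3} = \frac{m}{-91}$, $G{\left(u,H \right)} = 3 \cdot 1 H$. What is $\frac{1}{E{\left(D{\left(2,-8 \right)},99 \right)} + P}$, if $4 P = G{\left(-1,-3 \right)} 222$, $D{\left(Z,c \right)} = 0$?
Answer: $- \frac{2}{1035} \approx -0.0019324$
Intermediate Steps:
$G{\left(u,H \right)} = 3 H$
$E{\left(m,n \right)} = -18 - \frac{3 m}{91}$ ($E{\left(m,n \right)} = -18 + 3 \frac{m}{-91} = -18 + 3 m \left(- \frac{1}{91}\right) = -18 + 3 \left(- \frac{m}{91}\right) = -18 - \frac{3 m}{91}$)
$P = - \frac{999}{2}$ ($P = \frac{3 \left(-3\right) 222}{4} = \frac{\left(-9\right) 222}{4} = \frac{1}{4} \left(-1998\right) = - \frac{999}{2} \approx -499.5$)
$\frac{1}{E{\left(D{\left(2,-8 \right)},99 \right)} + P} = \frac{1}{\left(-18 - 0\right) - \frac{999}{2}} = \frac{1}{\left(-18 + 0\right) - \frac{999}{2}} = \frac{1}{-18 - \frac{999}{2}} = \frac{1}{- \frac{1035}{2}} = - \frac{2}{1035}$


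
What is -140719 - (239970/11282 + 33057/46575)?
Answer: -4108535315593/29192175 ≈ -1.4074e+5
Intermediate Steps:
-140719 - (239970/11282 + 33057/46575) = -140719 - (239970*(1/11282) + 33057*(1/46575)) = -140719 - (119985/5641 + 3673/5175) = -140719 - 1*641641768/29192175 = -140719 - 641641768/29192175 = -4108535315593/29192175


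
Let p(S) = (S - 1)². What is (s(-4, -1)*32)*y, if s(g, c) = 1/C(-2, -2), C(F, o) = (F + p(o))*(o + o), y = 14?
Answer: -16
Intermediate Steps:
p(S) = (-1 + S)²
C(F, o) = 2*o*(F + (-1 + o)²) (C(F, o) = (F + (-1 + o)²)*(o + o) = (F + (-1 + o)²)*(2*o) = 2*o*(F + (-1 + o)²))
s(g, c) = -1/28 (s(g, c) = 1/(2*(-2)*(-2 + (-1 - 2)²)) = 1/(2*(-2)*(-2 + (-3)²)) = 1/(2*(-2)*(-2 + 9)) = 1/(2*(-2)*7) = 1/(-28) = -1/28)
(s(-4, -1)*32)*y = -1/28*32*14 = -8/7*14 = -16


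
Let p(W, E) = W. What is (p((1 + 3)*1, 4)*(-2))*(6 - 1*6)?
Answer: 0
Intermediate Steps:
(p((1 + 3)*1, 4)*(-2))*(6 - 1*6) = (((1 + 3)*1)*(-2))*(6 - 1*6) = ((4*1)*(-2))*(6 - 6) = (4*(-2))*0 = -8*0 = 0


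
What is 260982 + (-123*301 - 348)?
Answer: 223611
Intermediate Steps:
260982 + (-123*301 - 348) = 260982 + (-37023 - 348) = 260982 - 37371 = 223611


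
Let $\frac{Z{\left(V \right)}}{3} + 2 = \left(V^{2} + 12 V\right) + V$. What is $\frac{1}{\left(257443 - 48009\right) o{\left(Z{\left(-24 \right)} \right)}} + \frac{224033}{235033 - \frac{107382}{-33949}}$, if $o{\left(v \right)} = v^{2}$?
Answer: $\frac{984081936878807712787}{1032414164689076025336} \approx 0.95319$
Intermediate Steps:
$Z{\left(V \right)} = -6 + 3 V^{2} + 39 V$ ($Z{\left(V \right)} = -6 + 3 \left(\left(V^{2} + 12 V\right) + V\right) = -6 + 3 \left(V^{2} + 13 V\right) = -6 + \left(3 V^{2} + 39 V\right) = -6 + 3 V^{2} + 39 V$)
$\frac{1}{\left(257443 - 48009\right) o{\left(Z{\left(-24 \right)} \right)}} + \frac{224033}{235033 - \frac{107382}{-33949}} = \frac{1}{\left(257443 - 48009\right) \left(-6 + 3 \left(-24\right)^{2} + 39 \left(-24\right)\right)^{2}} + \frac{224033}{235033 - \frac{107382}{-33949}} = \frac{1}{209434 \left(-6 + 3 \cdot 576 - 936\right)^{2}} + \frac{224033}{235033 - 107382 \left(- \frac{1}{33949}\right)} = \frac{1}{209434 \left(-6 + 1728 - 936\right)^{2}} + \frac{224033}{235033 - - \frac{107382}{33949}} = \frac{1}{209434 \cdot 786^{2}} + \frac{224033}{235033 + \frac{107382}{33949}} = \frac{1}{209434 \cdot 617796} + \frac{224033}{\frac{7979242699}{33949}} = \frac{1}{209434} \cdot \frac{1}{617796} + 224033 \cdot \frac{33949}{7979242699} = \frac{1}{129387487464} + \frac{7605696317}{7979242699} = \frac{984081936878807712787}{1032414164689076025336}$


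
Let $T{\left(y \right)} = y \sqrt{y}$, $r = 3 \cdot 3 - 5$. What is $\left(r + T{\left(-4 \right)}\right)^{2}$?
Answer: $-48 - 64 i \approx -48.0 - 64.0 i$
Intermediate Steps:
$r = 4$ ($r = 9 - 5 = 4$)
$T{\left(y \right)} = y^{\frac{3}{2}}$
$\left(r + T{\left(-4 \right)}\right)^{2} = \left(4 + \left(-4\right)^{\frac{3}{2}}\right)^{2} = \left(4 - 8 i\right)^{2}$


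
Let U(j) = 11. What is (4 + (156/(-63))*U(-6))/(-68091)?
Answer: 488/1429911 ≈ 0.00034128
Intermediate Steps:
(4 + (156/(-63))*U(-6))/(-68091) = (4 + (156/(-63))*11)/(-68091) = (4 + (156*(-1/63))*11)*(-1/68091) = (4 - 52/21*11)*(-1/68091) = (4 - 572/21)*(-1/68091) = -488/21*(-1/68091) = 488/1429911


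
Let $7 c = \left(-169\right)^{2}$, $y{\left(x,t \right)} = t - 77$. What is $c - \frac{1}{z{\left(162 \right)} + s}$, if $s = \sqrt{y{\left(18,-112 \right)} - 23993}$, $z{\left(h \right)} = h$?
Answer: $\frac{720107926}{176491} + \frac{i \sqrt{24182}}{50426} \approx 4080.1 + 0.0030838 i$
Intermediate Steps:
$y{\left(x,t \right)} = -77 + t$
$c = \frac{28561}{7}$ ($c = \frac{\left(-169\right)^{2}}{7} = \frac{1}{7} \cdot 28561 = \frac{28561}{7} \approx 4080.1$)
$s = i \sqrt{24182}$ ($s = \sqrt{\left(-77 - 112\right) - 23993} = \sqrt{-189 - 23993} = \sqrt{-24182} = i \sqrt{24182} \approx 155.51 i$)
$c - \frac{1}{z{\left(162 \right)} + s} = \frac{28561}{7} - \frac{1}{162 + i \sqrt{24182}}$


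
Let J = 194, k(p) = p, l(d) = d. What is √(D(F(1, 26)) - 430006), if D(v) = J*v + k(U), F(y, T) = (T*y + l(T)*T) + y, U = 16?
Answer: 14*I*√1498 ≈ 541.86*I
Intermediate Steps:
F(y, T) = y + T² + T*y (F(y, T) = (T*y + T*T) + y = (T*y + T²) + y = (T² + T*y) + y = y + T² + T*y)
D(v) = 16 + 194*v (D(v) = 194*v + 16 = 16 + 194*v)
√(D(F(1, 26)) - 430006) = √((16 + 194*(1 + 26² + 26*1)) - 430006) = √((16 + 194*(1 + 676 + 26)) - 430006) = √((16 + 194*703) - 430006) = √((16 + 136382) - 430006) = √(136398 - 430006) = √(-293608) = 14*I*√1498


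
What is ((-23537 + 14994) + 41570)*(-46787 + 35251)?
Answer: -380999472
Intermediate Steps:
((-23537 + 14994) + 41570)*(-46787 + 35251) = (-8543 + 41570)*(-11536) = 33027*(-11536) = -380999472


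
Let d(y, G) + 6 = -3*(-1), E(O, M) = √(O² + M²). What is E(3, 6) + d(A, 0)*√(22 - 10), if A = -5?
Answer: -6*√3 + 3*√5 ≈ -3.6841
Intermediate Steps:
E(O, M) = √(M² + O²)
d(y, G) = -3 (d(y, G) = -6 - 3*(-1) = -6 + 3 = -3)
E(3, 6) + d(A, 0)*√(22 - 10) = √(6² + 3²) - 3*√(22 - 10) = √(36 + 9) - 6*√3 = √45 - 6*√3 = 3*√5 - 6*√3 = -6*√3 + 3*√5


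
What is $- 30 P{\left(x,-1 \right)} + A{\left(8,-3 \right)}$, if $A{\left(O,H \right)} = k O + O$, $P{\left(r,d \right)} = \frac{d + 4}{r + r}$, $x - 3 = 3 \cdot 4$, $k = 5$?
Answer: $45$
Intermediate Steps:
$x = 15$ ($x = 3 + 3 \cdot 4 = 3 + 12 = 15$)
$P{\left(r,d \right)} = \frac{4 + d}{2 r}$
$A{\left(O,H \right)} = 6 O$ ($A{\left(O,H \right)} = 5 O + O = 6 O$)
$- 30 P{\left(x,-1 \right)} + A{\left(8,-3 \right)} = - 30 \frac{4 - 1}{2 \cdot 15} + 6 \cdot 8 = - 30 \cdot \frac{1}{2} \cdot \frac{1}{15} \cdot 3 + 48 = \left(-30\right) \frac{1}{10} + 48 = -3 + 48 = 45$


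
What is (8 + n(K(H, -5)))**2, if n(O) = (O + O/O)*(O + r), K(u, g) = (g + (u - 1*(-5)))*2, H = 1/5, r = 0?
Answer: 45796/625 ≈ 73.274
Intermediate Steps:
H = 1/5 (H = 1*(1/5) = 1/5 ≈ 0.20000)
K(u, g) = 10 + 2*g + 2*u (K(u, g) = (g + (u + 5))*2 = (g + (5 + u))*2 = (5 + g + u)*2 = 10 + 2*g + 2*u)
n(O) = O*(1 + O) (n(O) = (O + O/O)*(O + 0) = (O + 1)*O = (1 + O)*O = O*(1 + O))
(8 + n(K(H, -5)))**2 = (8 + (10 + 2*(-5) + 2*(1/5))*(1 + (10 + 2*(-5) + 2*(1/5))))**2 = (8 + (10 - 10 + 2/5)*(1 + (10 - 10 + 2/5)))**2 = (8 + 2*(1 + 2/5)/5)**2 = (8 + (2/5)*(7/5))**2 = (8 + 14/25)**2 = (214/25)**2 = 45796/625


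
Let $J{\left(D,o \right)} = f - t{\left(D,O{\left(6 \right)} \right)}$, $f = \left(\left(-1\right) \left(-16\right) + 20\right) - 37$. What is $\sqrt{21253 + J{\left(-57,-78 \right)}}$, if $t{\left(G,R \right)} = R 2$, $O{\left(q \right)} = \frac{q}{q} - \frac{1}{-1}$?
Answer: $16 \sqrt{83} \approx 145.77$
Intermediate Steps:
$f = -1$ ($f = \left(16 + 20\right) - 37 = 36 - 37 = -1$)
$O{\left(q \right)} = 2$ ($O{\left(q \right)} = 1 - -1 = 1 + 1 = 2$)
$t{\left(G,R \right)} = 2 R$
$J{\left(D,o \right)} = -5$ ($J{\left(D,o \right)} = -1 - 2 \cdot 2 = -1 - 4 = -5$)
$\sqrt{21253 + J{\left(-57,-78 \right)}} = \sqrt{21253 - 5} = \sqrt{21248} = 16 \sqrt{83}$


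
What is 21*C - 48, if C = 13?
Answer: 225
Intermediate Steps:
21*C - 48 = 21*13 - 48 = 273 - 48 = 225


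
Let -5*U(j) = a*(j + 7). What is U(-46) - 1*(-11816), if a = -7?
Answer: 58807/5 ≈ 11761.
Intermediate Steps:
U(j) = 49/5 + 7*j/5 (U(j) = -(-7)*(j + 7)/5 = -(-7)*(7 + j)/5 = -(-49 - 7*j)/5 = 49/5 + 7*j/5)
U(-46) - 1*(-11816) = (49/5 + (7/5)*(-46)) - 1*(-11816) = (49/5 - 322/5) + 11816 = -273/5 + 11816 = 58807/5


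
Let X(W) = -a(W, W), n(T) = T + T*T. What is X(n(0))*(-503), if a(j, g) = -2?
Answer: -1006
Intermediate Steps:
n(T) = T + T**2
X(W) = 2 (X(W) = -1*(-2) = 2)
X(n(0))*(-503) = 2*(-503) = -1006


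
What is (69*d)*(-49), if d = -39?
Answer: 131859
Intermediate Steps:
(69*d)*(-49) = (69*(-39))*(-49) = -2691*(-49) = 131859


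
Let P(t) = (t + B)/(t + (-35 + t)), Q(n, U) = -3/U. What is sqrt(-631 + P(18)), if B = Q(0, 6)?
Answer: I*sqrt(2454)/2 ≈ 24.769*I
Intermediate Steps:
B = -1/2 (B = -3/6 = -3*1/6 = -1/2 ≈ -0.50000)
P(t) = (-1/2 + t)/(-35 + 2*t) (P(t) = (t - 1/2)/(t + (-35 + t)) = (-1/2 + t)/(-35 + 2*t))
sqrt(-631 + P(18)) = sqrt(-631 + (-1 + 2*18)/(2*(-35 + 2*18))) = sqrt(-631 + (-1 + 36)/(2*(-35 + 36))) = sqrt(-631 + (1/2)*35/1) = sqrt(-631 + (1/2)*1*35) = sqrt(-631 + 35/2) = sqrt(-1227/2) = I*sqrt(2454)/2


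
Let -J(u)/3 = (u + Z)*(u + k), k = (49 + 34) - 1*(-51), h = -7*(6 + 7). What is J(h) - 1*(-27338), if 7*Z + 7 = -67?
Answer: 283085/7 ≈ 40441.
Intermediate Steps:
h = -91 (h = -7*13 = -91)
k = 134 (k = 83 + 51 = 134)
Z = -74/7 (Z = -1 + (⅐)*(-67) = -1 - 67/7 = -74/7 ≈ -10.571)
J(u) = -3*(134 + u)*(-74/7 + u) (J(u) = -3*(u - 74/7)*(u + 134) = -3*(-74/7 + u)*(134 + u) = -3*(134 + u)*(-74/7 + u))
J(h) - 1*(-27338) = (29748/7 - 3*(-91)² - 2592/7*(-91)) - 1*(-27338) = (29748/7 - 3*8281 + 33696) + 27338 = (29748/7 - 24843 + 33696) + 27338 = 91719/7 + 27338 = 283085/7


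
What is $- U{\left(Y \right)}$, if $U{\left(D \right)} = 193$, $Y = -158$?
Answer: $-193$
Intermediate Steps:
$- U{\left(Y \right)} = \left(-1\right) 193 = -193$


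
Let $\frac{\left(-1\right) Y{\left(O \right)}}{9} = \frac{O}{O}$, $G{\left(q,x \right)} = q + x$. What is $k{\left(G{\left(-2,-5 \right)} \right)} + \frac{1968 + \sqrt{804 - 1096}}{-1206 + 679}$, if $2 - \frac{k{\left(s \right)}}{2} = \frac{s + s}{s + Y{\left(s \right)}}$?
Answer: $- \frac{3129}{2108} - \frac{2 i \sqrt{73}}{527} \approx -1.4843 - 0.032425 i$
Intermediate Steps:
$Y{\left(O \right)} = -9$ ($Y{\left(O \right)} = - 9 \frac{O}{O} = \left(-9\right) 1 = -9$)
$k{\left(s \right)} = 4 - \frac{4 s}{-9 + s}$ ($k{\left(s \right)} = 4 - 2 \frac{s + s}{s - 9} = 4 - 2 \frac{2 s}{-9 + s} = 4 - \frac{4 s}{-9 + s}$)
$k{\left(G{\left(-2,-5 \right)} \right)} + \frac{1968 + \sqrt{804 - 1096}}{-1206 + 679} = - \frac{36}{-9 - 7} + \frac{1968 + \sqrt{804 - 1096}}{-1206 + 679} = - \frac{36}{-9 - 7} + \frac{1968 + \sqrt{-292}}{-527} = - \frac{36}{-16} + \left(1968 + 2 i \sqrt{73}\right) \left(- \frac{1}{527}\right) = \left(-36\right) \left(- \frac{1}{16}\right) - \left(\frac{1968}{527} + \frac{2 i \sqrt{73}}{527}\right) = \frac{9}{4} - \left(\frac{1968}{527} + \frac{2 i \sqrt{73}}{527}\right) = - \frac{3129}{2108} - \frac{2 i \sqrt{73}}{527}$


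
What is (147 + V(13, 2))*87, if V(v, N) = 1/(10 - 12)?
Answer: 25491/2 ≈ 12746.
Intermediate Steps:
V(v, N) = -½ (V(v, N) = 1/(-2) = -½)
(147 + V(13, 2))*87 = (147 - ½)*87 = (293/2)*87 = 25491/2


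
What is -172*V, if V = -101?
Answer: 17372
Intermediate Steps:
-172*V = -172*(-101) = 17372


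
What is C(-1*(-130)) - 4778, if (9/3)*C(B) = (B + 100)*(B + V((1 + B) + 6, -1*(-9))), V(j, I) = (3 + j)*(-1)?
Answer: -16634/3 ≈ -5544.7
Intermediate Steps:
V(j, I) = -3 - j
C(B) = -1000/3 - 10*B/3 (C(B) = ((B + 100)*(B + (-3 - ((1 + B) + 6))))/3 = ((100 + B)*(B + (-3 - (7 + B))))/3 = ((100 + B)*(B + (-3 + (-7 - B))))/3 = ((100 + B)*(B + (-10 - B)))/3 = ((100 + B)*(-10))/3 = (-1000 - 10*B)/3 = -1000/3 - 10*B/3)
C(-1*(-130)) - 4778 = (-1000/3 - (-10)*(-130)/3) - 4778 = (-1000/3 - 10/3*130) - 4778 = (-1000/3 - 1300/3) - 4778 = -2300/3 - 4778 = -16634/3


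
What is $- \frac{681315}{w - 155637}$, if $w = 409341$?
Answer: $- \frac{227105}{84568} \approx -2.6855$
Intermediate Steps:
$- \frac{681315}{w - 155637} = - \frac{681315}{409341 - 155637} = - \frac{681315}{253704} = \left(-681315\right) \frac{1}{253704} = - \frac{227105}{84568}$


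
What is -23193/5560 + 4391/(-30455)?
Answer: -29230271/6773192 ≈ -4.3156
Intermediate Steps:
-23193/5560 + 4391/(-30455) = -23193*1/5560 + 4391*(-1/30455) = -23193/5560 - 4391/30455 = -29230271/6773192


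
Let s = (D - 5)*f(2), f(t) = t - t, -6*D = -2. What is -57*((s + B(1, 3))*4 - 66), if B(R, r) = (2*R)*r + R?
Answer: 2166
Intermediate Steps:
D = 1/3 (D = -1/6*(-2) = 1/3 ≈ 0.33333)
f(t) = 0
s = 0 (s = (1/3 - 5)*0 = -14/3*0 = 0)
B(R, r) = R + 2*R*r (B(R, r) = 2*R*r + R = R + 2*R*r)
-57*((s + B(1, 3))*4 - 66) = -57*((0 + 1*(1 + 2*3))*4 - 66) = -57*((0 + 1*(1 + 6))*4 - 66) = -57*((0 + 1*7)*4 - 66) = -57*((0 + 7)*4 - 66) = -57*(7*4 - 66) = -57*(28 - 66) = -57*(-38) = 2166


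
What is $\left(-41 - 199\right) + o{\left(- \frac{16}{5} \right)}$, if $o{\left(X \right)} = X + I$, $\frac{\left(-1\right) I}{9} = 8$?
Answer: $- \frac{1576}{5} \approx -315.2$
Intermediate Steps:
$I = -72$ ($I = \left(-9\right) 8 = -72$)
$o{\left(X \right)} = -72 + X$ ($o{\left(X \right)} = X - 72 = -72 + X$)
$\left(-41 - 199\right) + o{\left(- \frac{16}{5} \right)} = \left(-41 - 199\right) - \left(72 + \frac{16}{5}\right) = -240 - \frac{376}{5} = - \frac{1576}{5}$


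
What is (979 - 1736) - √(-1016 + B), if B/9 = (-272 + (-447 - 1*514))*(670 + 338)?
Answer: -757 - 2*I*√2796698 ≈ -757.0 - 3344.7*I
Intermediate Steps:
B = -11185776 (B = 9*((-272 + (-447 - 1*514))*(670 + 338)) = 9*((-272 + (-447 - 514))*1008) = 9*((-272 - 961)*1008) = 9*(-1233*1008) = 9*(-1242864) = -11185776)
(979 - 1736) - √(-1016 + B) = (979 - 1736) - √(-1016 - 11185776) = -757 - √(-11186792) = -757 - 2*I*√2796698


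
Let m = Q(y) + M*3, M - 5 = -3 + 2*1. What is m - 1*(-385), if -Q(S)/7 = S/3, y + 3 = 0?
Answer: 404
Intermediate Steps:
y = -3 (y = -3 + 0 = -3)
Q(S) = -7*S/3
M = 4 (M = 5 + (-3 + 2*1) = 5 + (-3 + 2) = 5 - 1 = 4)
m = 19 (m = -7/3*(-3) + 4*3 = 7 + 12 = 19)
m - 1*(-385) = 19 - 1*(-385) = 19 + 385 = 404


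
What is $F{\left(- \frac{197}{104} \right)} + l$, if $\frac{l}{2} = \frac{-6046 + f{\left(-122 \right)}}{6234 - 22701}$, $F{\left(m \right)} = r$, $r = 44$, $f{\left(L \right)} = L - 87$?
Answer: $\frac{245686}{5489} \approx 44.76$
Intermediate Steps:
$f{\left(L \right)} = -87 + L$
$F{\left(m \right)} = 44$
$l = \frac{4170}{5489}$ ($l = 2 \frac{-6046 - 209}{6234 - 22701} = 2 \frac{-6046 - 209}{-16467} = 2 \left(\left(-6255\right) \left(- \frac{1}{16467}\right)\right) = 2 \cdot \frac{2085}{5489} = \frac{4170}{5489} \approx 0.7597$)
$F{\left(- \frac{197}{104} \right)} + l = 44 + \frac{4170}{5489} = \frac{245686}{5489}$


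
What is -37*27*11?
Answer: -10989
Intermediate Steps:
-37*27*11 = -999*11 = -10989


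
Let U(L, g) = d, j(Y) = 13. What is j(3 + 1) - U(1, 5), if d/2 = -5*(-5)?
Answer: -37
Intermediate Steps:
d = 50 (d = 2*(-5*(-5)) = 2*25 = 50)
U(L, g) = 50
j(3 + 1) - U(1, 5) = 13 - 1*50 = 13 - 50 = -37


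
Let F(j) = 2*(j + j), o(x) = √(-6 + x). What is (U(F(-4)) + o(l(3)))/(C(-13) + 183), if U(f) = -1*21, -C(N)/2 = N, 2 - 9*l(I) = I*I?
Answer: -21/209 + I*√61/627 ≈ -0.10048 + 0.012457*I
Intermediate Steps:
l(I) = 2/9 - I²/9 (l(I) = 2/9 - I*I/9 = 2/9 - I²/9)
C(N) = -2*N
F(j) = 4*j (F(j) = 2*(2*j) = 4*j)
U(f) = -21
(U(F(-4)) + o(l(3)))/(C(-13) + 183) = (-21 + √(-6 + (2/9 - ⅑*3²)))/(-2*(-13) + 183) = (-21 + √(-6 + (2/9 - ⅑*9)))/(26 + 183) = (-21 + √(-6 + (2/9 - 1)))/209 = (-21 + √(-6 - 7/9))*(1/209) = (-21 + √(-61/9))*(1/209) = (-21 + I*√61/3)*(1/209) = -21/209 + I*√61/627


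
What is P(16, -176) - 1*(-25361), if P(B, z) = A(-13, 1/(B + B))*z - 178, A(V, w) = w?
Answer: 50355/2 ≈ 25178.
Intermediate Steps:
P(B, z) = -178 + z/(2*B) (P(B, z) = z/(B + B) - 178 = z/((2*B)) - 178 = (1/(2*B))*z - 178 = z/(2*B) - 178 = -178 + z/(2*B))
P(16, -176) - 1*(-25361) = (-178 + (1/2)*(-176)/16) - 1*(-25361) = (-178 + (1/2)*(-176)*(1/16)) + 25361 = (-178 - 11/2) + 25361 = -367/2 + 25361 = 50355/2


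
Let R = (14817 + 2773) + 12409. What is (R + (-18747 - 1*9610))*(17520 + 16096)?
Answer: 55197472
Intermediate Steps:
R = 29999 (R = 17590 + 12409 = 29999)
(R + (-18747 - 1*9610))*(17520 + 16096) = (29999 + (-18747 - 1*9610))*(17520 + 16096) = (29999 + (-18747 - 9610))*33616 = (29999 - 28357)*33616 = 1642*33616 = 55197472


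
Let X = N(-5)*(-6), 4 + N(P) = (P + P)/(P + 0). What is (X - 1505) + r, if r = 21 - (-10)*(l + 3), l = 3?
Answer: -1412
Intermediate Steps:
N(P) = -2 (N(P) = -4 + (P + P)/(P + 0) = -4 + (2*P)/P = -4 + 2 = -2)
r = 81 (r = 21 - (-10)*(3 + 3) = 21 - (-10)*6 = 21 - 2*(-30) = 21 + 60 = 81)
X = 12 (X = -2*(-6) = 12)
(X - 1505) + r = (12 - 1505) + 81 = -1493 + 81 = -1412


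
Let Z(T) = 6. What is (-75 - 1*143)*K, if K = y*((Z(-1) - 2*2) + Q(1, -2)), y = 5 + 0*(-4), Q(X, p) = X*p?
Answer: 0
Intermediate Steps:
y = 5 (y = 5 + 0 = 5)
K = 0 (K = 5*((6 - 2*2) + 1*(-2)) = 5*((6 - 4) - 2) = 5*(2 - 2) = 5*0 = 0)
(-75 - 1*143)*K = (-75 - 1*143)*0 = (-75 - 143)*0 = -218*0 = 0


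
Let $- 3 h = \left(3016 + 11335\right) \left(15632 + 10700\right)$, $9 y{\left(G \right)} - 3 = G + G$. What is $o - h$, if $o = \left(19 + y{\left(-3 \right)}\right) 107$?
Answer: $125965508$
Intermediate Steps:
$y{\left(G \right)} = \frac{1}{3} + \frac{2 G}{9}$ ($y{\left(G \right)} = \frac{1}{3} + \frac{G + G}{9} = \frac{1}{3} + \frac{2 G}{9}$)
$o = \frac{5992}{3}$ ($o = \left(19 + \left(\frac{1}{3} + \frac{2}{9} \left(-3\right)\right)\right) 107 = \left(19 + \left(\frac{1}{3} - \frac{2}{3}\right)\right) 107 = \left(19 - \frac{1}{3}\right) 107 = \frac{56}{3} \cdot 107 = \frac{5992}{3} \approx 1997.3$)
$h = - \frac{377890532}{3}$ ($h = - \frac{\left(3016 + 11335\right) \left(15632 + 10700\right)}{3} = - \frac{14351 \cdot 26332}{3} = \left(- \frac{1}{3}\right) 377890532 = - \frac{377890532}{3} \approx -1.2596 \cdot 10^{8}$)
$o - h = \frac{5992}{3} - - \frac{377890532}{3} = \frac{5992}{3} + \frac{377890532}{3} = 125965508$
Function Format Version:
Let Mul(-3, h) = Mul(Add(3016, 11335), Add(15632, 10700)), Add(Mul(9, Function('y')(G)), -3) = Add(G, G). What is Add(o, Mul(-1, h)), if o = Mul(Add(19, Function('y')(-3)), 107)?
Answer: 125965508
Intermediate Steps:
Function('y')(G) = Add(Rational(1, 3), Mul(Rational(2, 9), G)) (Function('y')(G) = Add(Rational(1, 3), Mul(Rational(1, 9), Add(G, G))) = Add(Rational(1, 3), Mul(Rational(1, 9), Mul(2, G))) = Add(Rational(1, 3), Mul(Rational(2, 9), G)))
o = Rational(5992, 3) (o = Mul(Add(19, Add(Rational(1, 3), Mul(Rational(2, 9), -3))), 107) = Mul(Add(19, Add(Rational(1, 3), Rational(-2, 3))), 107) = Mul(Add(19, Rational(-1, 3)), 107) = Mul(Rational(56, 3), 107) = Rational(5992, 3) ≈ 1997.3)
h = Rational(-377890532, 3) (h = Mul(Rational(-1, 3), Mul(Add(3016, 11335), Add(15632, 10700))) = Mul(Rational(-1, 3), Mul(14351, 26332)) = Mul(Rational(-1, 3), 377890532) = Rational(-377890532, 3) ≈ -1.2596e+8)
Add(o, Mul(-1, h)) = Add(Rational(5992, 3), Mul(-1, Rational(-377890532, 3))) = Add(Rational(5992, 3), Rational(377890532, 3)) = 125965508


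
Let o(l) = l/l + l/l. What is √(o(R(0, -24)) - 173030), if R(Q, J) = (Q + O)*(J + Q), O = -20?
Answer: 2*I*√43257 ≈ 415.97*I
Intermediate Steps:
R(Q, J) = (-20 + Q)*(J + Q) (R(Q, J) = (Q - 20)*(J + Q) = (-20 + Q)*(J + Q))
o(l) = 2 (o(l) = 1 + 1 = 2)
√(o(R(0, -24)) - 173030) = √(2 - 173030) = √(-173028) = 2*I*√43257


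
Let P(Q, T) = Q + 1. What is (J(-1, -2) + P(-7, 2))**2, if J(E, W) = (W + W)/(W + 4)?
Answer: 64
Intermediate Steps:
P(Q, T) = 1 + Q
J(E, W) = 2*W/(4 + W) (J(E, W) = (2*W)/(4 + W) = 2*W/(4 + W))
(J(-1, -2) + P(-7, 2))**2 = (2*(-2)/(4 - 2) + (1 - 7))**2 = (2*(-2)/2 - 6)**2 = (2*(-2)*(1/2) - 6)**2 = (-2 - 6)**2 = (-8)**2 = 64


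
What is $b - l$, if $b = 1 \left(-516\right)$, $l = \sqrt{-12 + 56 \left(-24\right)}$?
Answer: $-516 - 2 i \sqrt{339} \approx -516.0 - 36.824 i$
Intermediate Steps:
$l = 2 i \sqrt{339}$ ($l = \sqrt{-12 - 1344} = \sqrt{-1356} = 2 i \sqrt{339} \approx 36.824 i$)
$b = -516$
$b - l = -516 - 2 i \sqrt{339}$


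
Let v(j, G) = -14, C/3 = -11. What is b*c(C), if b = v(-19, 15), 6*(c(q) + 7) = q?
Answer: 175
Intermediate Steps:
C = -33 (C = 3*(-11) = -33)
c(q) = -7 + q/6
b = -14
b*c(C) = -14*(-7 + (⅙)*(-33)) = -14*(-7 - 11/2) = -14*(-25/2) = 175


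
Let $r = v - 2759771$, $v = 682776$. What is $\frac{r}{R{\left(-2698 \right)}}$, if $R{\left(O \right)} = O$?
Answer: $\frac{2076995}{2698} \approx 769.83$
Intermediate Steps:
$r = -2076995$ ($r = 682776 - 2759771 = -2076995$)
$\frac{r}{R{\left(-2698 \right)}} = - \frac{2076995}{-2698} = \left(-2076995\right) \left(- \frac{1}{2698}\right) = \frac{2076995}{2698}$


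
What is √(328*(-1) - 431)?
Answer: I*√759 ≈ 27.55*I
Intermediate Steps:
√(328*(-1) - 431) = √(-328 - 431) = √(-759) = I*√759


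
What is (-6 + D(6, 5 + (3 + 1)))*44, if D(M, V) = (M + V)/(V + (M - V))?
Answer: -154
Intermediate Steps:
D(M, V) = (M + V)/M
(-6 + D(6, 5 + (3 + 1)))*44 = (-6 + (6 + (5 + (3 + 1)))/6)*44 = (-6 + (6 + (5 + 4))/6)*44 = (-6 + (6 + 9)/6)*44 = (-6 + (⅙)*15)*44 = (-6 + 5/2)*44 = -7/2*44 = -154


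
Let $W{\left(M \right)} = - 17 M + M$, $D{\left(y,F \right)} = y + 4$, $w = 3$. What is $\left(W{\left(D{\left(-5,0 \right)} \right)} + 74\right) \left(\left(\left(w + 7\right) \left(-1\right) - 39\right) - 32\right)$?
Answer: $-7290$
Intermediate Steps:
$D{\left(y,F \right)} = 4 + y$
$W{\left(M \right)} = - 16 M$
$\left(W{\left(D{\left(-5,0 \right)} \right)} + 74\right) \left(\left(\left(w + 7\right) \left(-1\right) - 39\right) - 32\right) = \left(- 16 \left(4 - 5\right) + 74\right) \left(\left(\left(3 + 7\right) \left(-1\right) - 39\right) - 32\right) = \left(\left(-16\right) \left(-1\right) + 74\right) \left(\left(10 \left(-1\right) - 39\right) - 32\right) = \left(16 + 74\right) \left(\left(-10 - 39\right) - 32\right) = 90 \left(-49 - 32\right) = 90 \left(-81\right) = -7290$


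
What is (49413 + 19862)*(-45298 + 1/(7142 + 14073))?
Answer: -13314614390995/4243 ≈ -3.1380e+9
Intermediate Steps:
(49413 + 19862)*(-45298 + 1/(7142 + 14073)) = 69275*(-45298 + 1/21215) = 69275*(-960997069/21215) = -13314614390995/4243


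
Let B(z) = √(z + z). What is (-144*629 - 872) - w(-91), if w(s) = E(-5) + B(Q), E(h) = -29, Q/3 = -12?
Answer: -91419 - 6*I*√2 ≈ -91419.0 - 8.4853*I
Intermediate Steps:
Q = -36 (Q = 3*(-12) = -36)
B(z) = √2*√z (B(z) = √(2*z) = √2*√z)
w(s) = -29 + 6*I*√2 (w(s) = -29 + √2*√(-36) = -29 + √2*(6*I) = -29 + 6*I*√2)
(-144*629 - 872) - w(-91) = (-144*629 - 872) - (-29 + 6*I*√2) = (-90576 - 872) + (29 - 6*I*√2) = -91448 + (29 - 6*I*√2) = -91419 - 6*I*√2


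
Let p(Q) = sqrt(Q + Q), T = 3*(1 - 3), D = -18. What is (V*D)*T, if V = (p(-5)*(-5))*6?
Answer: -3240*I*sqrt(10) ≈ -10246.0*I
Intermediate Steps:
T = -6 (T = 3*(-2) = -6)
p(Q) = sqrt(2)*sqrt(Q) (p(Q) = sqrt(2*Q) = sqrt(2)*sqrt(Q))
V = -30*I*sqrt(10) (V = ((sqrt(2)*sqrt(-5))*(-5))*6 = ((sqrt(2)*(I*sqrt(5)))*(-5))*6 = ((I*sqrt(10))*(-5))*6 = -5*I*sqrt(10)*6 = -30*I*sqrt(10) ≈ -94.868*I)
(V*D)*T = (-30*I*sqrt(10)*(-18))*(-6) = (540*I*sqrt(10))*(-6) = -3240*I*sqrt(10)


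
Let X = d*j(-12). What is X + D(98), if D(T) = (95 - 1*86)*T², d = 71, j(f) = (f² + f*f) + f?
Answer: 106032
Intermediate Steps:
j(f) = f + 2*f² (j(f) = (f² + f²) + f = 2*f² + f = f + 2*f²)
D(T) = 9*T² (D(T) = (95 - 86)*T² = 9*T²)
X = 19596 (X = 71*(-12*(1 + 2*(-12))) = 71*(-12*(1 - 24)) = 71*(-12*(-23)) = 71*276 = 19596)
X + D(98) = 19596 + 9*98² = 19596 + 9*9604 = 19596 + 86436 = 106032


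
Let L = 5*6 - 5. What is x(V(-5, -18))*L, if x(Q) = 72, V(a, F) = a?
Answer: 1800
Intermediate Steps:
L = 25 (L = 30 - 5 = 25)
x(V(-5, -18))*L = 72*25 = 1800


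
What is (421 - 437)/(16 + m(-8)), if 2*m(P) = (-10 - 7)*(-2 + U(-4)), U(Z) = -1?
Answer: -32/83 ≈ -0.38554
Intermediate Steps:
m(P) = 51/2 (m(P) = ((-10 - 7)*(-2 - 1))/2 = (-17*(-3))/2 = (1/2)*51 = 51/2)
(421 - 437)/(16 + m(-8)) = (421 - 437)/(16 + 51/2) = -16/83/2 = -16*2/83 = -32/83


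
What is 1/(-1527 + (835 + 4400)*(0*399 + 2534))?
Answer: 1/13263963 ≈ 7.5392e-8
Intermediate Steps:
1/(-1527 + (835 + 4400)*(0*399 + 2534)) = 1/(-1527 + 5235*(0 + 2534)) = 1/(-1527 + 5235*2534) = 1/(-1527 + 13265490) = 1/13263963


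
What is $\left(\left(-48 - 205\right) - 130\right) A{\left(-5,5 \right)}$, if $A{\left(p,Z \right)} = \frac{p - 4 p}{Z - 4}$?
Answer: $-5745$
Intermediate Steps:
$A{\left(p,Z \right)} = - \frac{3 p}{-4 + Z}$ ($A{\left(p,Z \right)} = \frac{\left(-3\right) p}{-4 + Z} = - \frac{3 p}{-4 + Z}$)
$\left(\left(-48 - 205\right) - 130\right) A{\left(-5,5 \right)} = \left(\left(-48 - 205\right) - 130\right) \left(\left(-3\right) \left(-5\right) \frac{1}{-4 + 5}\right) = \left(-253 - 130\right) \left(\left(-3\right) \left(-5\right) 1^{-1}\right) = - 383 \left(\left(-3\right) \left(-5\right) 1\right) = \left(-383\right) 15 = -5745$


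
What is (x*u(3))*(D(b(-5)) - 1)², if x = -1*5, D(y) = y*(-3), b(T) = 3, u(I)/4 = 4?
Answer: -8000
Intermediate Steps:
u(I) = 16 (u(I) = 4*4 = 16)
D(y) = -3*y
x = -5
(x*u(3))*(D(b(-5)) - 1)² = (-5*16)*(-3*3 - 1)² = -80*(-9 - 1)² = -80*(-10)² = -80*100 = -8000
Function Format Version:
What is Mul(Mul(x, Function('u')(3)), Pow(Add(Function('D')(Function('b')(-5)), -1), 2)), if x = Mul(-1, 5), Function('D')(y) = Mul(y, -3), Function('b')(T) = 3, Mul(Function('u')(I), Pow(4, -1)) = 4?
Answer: -8000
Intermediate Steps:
Function('u')(I) = 16 (Function('u')(I) = Mul(4, 4) = 16)
Function('D')(y) = Mul(-3, y)
x = -5
Mul(Mul(x, Function('u')(3)), Pow(Add(Function('D')(Function('b')(-5)), -1), 2)) = Mul(Mul(-5, 16), Pow(Add(Mul(-3, 3), -1), 2)) = Mul(-80, Pow(Add(-9, -1), 2)) = Mul(-80, Pow(-10, 2)) = Mul(-80, 100) = -8000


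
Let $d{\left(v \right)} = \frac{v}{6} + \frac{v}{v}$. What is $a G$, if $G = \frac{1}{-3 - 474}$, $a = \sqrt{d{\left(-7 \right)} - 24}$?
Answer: $- \frac{i \sqrt{870}}{2862} \approx - 0.010306 i$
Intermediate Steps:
$d{\left(v \right)} = 1 + \frac{v}{6}$ ($d{\left(v \right)} = v \frac{1}{6} + 1 = \frac{v}{6} + 1 = 1 + \frac{v}{6}$)
$a = \frac{i \sqrt{870}}{6}$ ($a = \sqrt{\left(1 + \frac{1}{6} \left(-7\right)\right) - 24} = \sqrt{\left(1 - \frac{7}{6}\right) - 24} = \sqrt{- \frac{1}{6} - 24} = \sqrt{- \frac{145}{6}} = \frac{i \sqrt{870}}{6} \approx 4.916 i$)
$G = - \frac{1}{477}$ ($G = \frac{1}{-477} = - \frac{1}{477} \approx -0.0020964$)
$a G = \frac{i \sqrt{870}}{6} \left(- \frac{1}{477}\right) = - \frac{i \sqrt{870}}{2862}$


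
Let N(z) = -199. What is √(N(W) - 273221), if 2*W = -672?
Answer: 42*I*√155 ≈ 522.9*I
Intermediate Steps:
W = -336 (W = (½)*(-672) = -336)
√(N(W) - 273221) = √(-199 - 273221) = √(-273420) = 42*I*√155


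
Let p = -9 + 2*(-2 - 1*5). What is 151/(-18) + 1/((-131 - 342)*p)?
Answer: -1642711/195822 ≈ -8.3888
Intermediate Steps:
p = -23 (p = -9 + 2*(-2 - 5) = -9 + 2*(-7) = -9 - 14 = -23)
151/(-18) + 1/((-131 - 342)*p) = 151/(-18) + 1/(-131 - 342*(-23)) = 151*(-1/18) - 1/23/(-473) = -151/18 - 1/473*(-1/23) = -151/18 + 1/10879 = -1642711/195822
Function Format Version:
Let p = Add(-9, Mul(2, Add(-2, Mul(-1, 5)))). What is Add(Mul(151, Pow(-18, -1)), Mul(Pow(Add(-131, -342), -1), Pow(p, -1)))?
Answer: Rational(-1642711, 195822) ≈ -8.3888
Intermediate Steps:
p = -23 (p = Add(-9, Mul(2, Add(-2, -5))) = Add(-9, Mul(2, -7)) = Add(-9, -14) = -23)
Add(Mul(151, Pow(-18, -1)), Mul(Pow(Add(-131, -342), -1), Pow(p, -1))) = Add(Mul(151, Pow(-18, -1)), Mul(Pow(Add(-131, -342), -1), Pow(-23, -1))) = Add(Mul(151, Rational(-1, 18)), Mul(Pow(-473, -1), Rational(-1, 23))) = Add(Rational(-151, 18), Mul(Rational(-1, 473), Rational(-1, 23))) = Add(Rational(-151, 18), Rational(1, 10879)) = Rational(-1642711, 195822)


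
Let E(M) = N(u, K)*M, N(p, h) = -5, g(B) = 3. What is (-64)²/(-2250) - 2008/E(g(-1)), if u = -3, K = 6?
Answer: 148552/1125 ≈ 132.05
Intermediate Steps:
E(M) = -5*M
(-64)²/(-2250) - 2008/E(g(-1)) = (-64)²/(-2250) - 2008/((-5*3)) = 4096*(-1/2250) - 2008/(-15) = -2048/1125 - 2008*(-1/15) = -2048/1125 + 2008/15 = 148552/1125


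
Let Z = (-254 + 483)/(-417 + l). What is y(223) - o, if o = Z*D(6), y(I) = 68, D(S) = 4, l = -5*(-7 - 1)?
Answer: 26552/377 ≈ 70.430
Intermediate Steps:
l = 40 (l = -5*(-8) = 40)
Z = -229/377 (Z = (-254 + 483)/(-417 + 40) = 229/(-377) = 229*(-1/377) = -229/377 ≈ -0.60743)
o = -916/377 (o = -229/377*4 = -916/377 ≈ -2.4297)
y(223) - o = 68 - 1*(-916/377) = 68 + 916/377 = 26552/377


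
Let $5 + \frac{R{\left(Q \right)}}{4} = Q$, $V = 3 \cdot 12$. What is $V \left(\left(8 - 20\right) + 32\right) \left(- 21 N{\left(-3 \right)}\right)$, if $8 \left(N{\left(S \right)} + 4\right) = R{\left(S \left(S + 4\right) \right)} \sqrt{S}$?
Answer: $60480 + 60480 i \sqrt{3} \approx 60480.0 + 1.0475 \cdot 10^{5} i$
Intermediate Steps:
$V = 36$
$R{\left(Q \right)} = -20 + 4 Q$
$N{\left(S \right)} = -4 + \frac{\sqrt{S} \left(-20 + 4 S \left(4 + S\right)\right)}{8}$ ($N{\left(S \right)} = -4 + \frac{\left(-20 + 4 S \left(S + 4\right)\right) \sqrt{S}}{8} = -4 + \frac{\left(-20 + 4 S \left(4 + S\right)\right) \sqrt{S}}{8} = -4 + \frac{\sqrt{S} \left(-20 + 4 S \left(4 + S\right)\right)}{8}$)
$V \left(\left(8 - 20\right) + 32\right) \left(- 21 N{\left(-3 \right)}\right) = 36 \left(\left(8 - 20\right) + 32\right) \left(- 21 \left(-4 + \frac{\sqrt{-3} \left(-5 - 3 \left(4 - 3\right)\right)}{2}\right)\right) = 36 \left(-12 + 32\right) \left(- 21 \left(-4 + \frac{i \sqrt{3} \left(-5 - 3\right)}{2}\right)\right) = 36 \cdot 20 \left(- 21 \left(-4 + \frac{i \sqrt{3} \left(-5 - 3\right)}{2}\right)\right) = 720 \left(- 21 \left(-4 + \frac{1}{2} i \sqrt{3} \left(-8\right)\right)\right) = 720 \left(- 21 \left(-4 - 4 i \sqrt{3}\right)\right) = 720 \left(84 + 84 i \sqrt{3}\right) = 60480 + 60480 i \sqrt{3}$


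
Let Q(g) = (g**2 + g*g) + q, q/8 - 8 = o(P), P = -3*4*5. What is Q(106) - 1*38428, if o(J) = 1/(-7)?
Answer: -111252/7 ≈ -15893.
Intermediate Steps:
P = -60 (P = -12*5 = -60)
o(J) = -1/7
q = 440/7 (q = 64 + 8*(-1/7) = 64 - 8/7 = 440/7 ≈ 62.857)
Q(g) = 440/7 + 2*g**2 (Q(g) = (g**2 + g*g) + 440/7 = (g**2 + g**2) + 440/7 = 2*g**2 + 440/7 = 440/7 + 2*g**2)
Q(106) - 1*38428 = (440/7 + 2*106**2) - 1*38428 = (440/7 + 2*11236) - 38428 = (440/7 + 22472) - 38428 = 157744/7 - 38428 = -111252/7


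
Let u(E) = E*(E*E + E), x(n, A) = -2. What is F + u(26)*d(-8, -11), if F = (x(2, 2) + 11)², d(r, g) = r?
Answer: -145935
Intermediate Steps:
u(E) = E*(E + E²) (u(E) = E*(E² + E) = E*(E + E²))
F = 81 (F = (-2 + 11)² = 9² = 81)
F + u(26)*d(-8, -11) = 81 + (26²*(1 + 26))*(-8) = 81 + (676*27)*(-8) = 81 + 18252*(-8) = 81 - 146016 = -145935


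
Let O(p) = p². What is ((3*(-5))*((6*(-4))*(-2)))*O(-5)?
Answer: -18000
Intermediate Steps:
((3*(-5))*((6*(-4))*(-2)))*O(-5) = ((3*(-5))*((6*(-4))*(-2)))*(-5)² = -(-360)*(-2)*25 = -15*48*25 = -720*25 = -18000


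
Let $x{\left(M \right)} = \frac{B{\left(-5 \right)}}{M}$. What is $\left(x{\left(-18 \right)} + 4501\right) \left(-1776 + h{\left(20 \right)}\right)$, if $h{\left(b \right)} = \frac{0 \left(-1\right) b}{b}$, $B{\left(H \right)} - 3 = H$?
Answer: $- \frac{23981920}{3} \approx -7.994 \cdot 10^{6}$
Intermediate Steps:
$B{\left(H \right)} = 3 + H$
$x{\left(M \right)} = - \frac{2}{M}$ ($x{\left(M \right)} = \frac{3 - 5}{M} = - \frac{2}{M}$)
$h{\left(b \right)} = 0$ ($h{\left(b \right)} = \frac{0 b}{b} = \frac{0}{b} = 0$)
$\left(x{\left(-18 \right)} + 4501\right) \left(-1776 + h{\left(20 \right)}\right) = \left(- \frac{2}{-18} + 4501\right) \left(-1776 + 0\right) = \left(\left(-2\right) \left(- \frac{1}{18}\right) + 4501\right) \left(-1776\right) = \left(\frac{1}{9} + 4501\right) \left(-1776\right) = \frac{40510}{9} \left(-1776\right) = - \frac{23981920}{3}$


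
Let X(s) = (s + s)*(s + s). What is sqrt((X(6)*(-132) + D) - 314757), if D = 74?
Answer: I*sqrt(333691) ≈ 577.66*I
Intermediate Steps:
X(s) = 4*s**2 (X(s) = (2*s)*(2*s) = 4*s**2)
sqrt((X(6)*(-132) + D) - 314757) = sqrt(((4*6**2)*(-132) + 74) - 314757) = sqrt(((4*36)*(-132) + 74) - 314757) = sqrt((144*(-132) + 74) - 314757) = sqrt((-19008 + 74) - 314757) = sqrt(-18934 - 314757) = sqrt(-333691) = I*sqrt(333691)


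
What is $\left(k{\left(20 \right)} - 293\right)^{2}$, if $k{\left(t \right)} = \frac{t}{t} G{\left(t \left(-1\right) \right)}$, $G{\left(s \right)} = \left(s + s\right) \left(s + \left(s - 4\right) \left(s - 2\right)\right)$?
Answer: $424895769$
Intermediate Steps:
$G{\left(s \right)} = 2 s \left(s + \left(-4 + s\right) \left(-2 + s\right)\right)$
$k{\left(t \right)} = - 2 t \left(8 + t^{2} + 5 t\right)$ ($k{\left(t \right)} = \frac{t}{t} 2 t \left(-1\right) \left(8 + \left(t \left(-1\right)\right)^{2} - 5 t \left(-1\right)\right) = 1 \cdot 2 \left(- t\right) \left(8 + \left(- t\right)^{2} - 5 \left(- t\right)\right) = 1 \cdot 2 \left(- t\right) \left(8 + t^{2} + 5 t\right) = 1 \left(- 2 t \left(8 + t^{2} + 5 t\right)\right) = - 2 t \left(8 + t^{2} + 5 t\right)$)
$\left(k{\left(20 \right)} - 293\right)^{2} = \left(\left(-2\right) 20 \left(8 + 20^{2} + 5 \cdot 20\right) - 293\right)^{2} = \left(\left(-2\right) 20 \left(8 + 400 + 100\right) - 293\right)^{2} = \left(\left(-2\right) 20 \cdot 508 - 293\right)^{2} = \left(-20320 - 293\right)^{2} = \left(-20613\right)^{2} = 424895769$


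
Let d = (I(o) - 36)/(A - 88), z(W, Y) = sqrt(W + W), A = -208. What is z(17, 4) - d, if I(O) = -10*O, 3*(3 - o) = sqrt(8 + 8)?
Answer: -79/444 + sqrt(34) ≈ 5.6530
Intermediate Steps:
o = 5/3 (o = 3 - sqrt(8 + 8)/3 = 3 - sqrt(16)/3 = 3 - 1/3*4 = 3 - 4/3 = 5/3 ≈ 1.6667)
z(W, Y) = sqrt(2)*sqrt(W) (z(W, Y) = sqrt(2*W) = sqrt(2)*sqrt(W))
d = 79/444 (d = (-10*5/3 - 36)/(-208 - 88) = (-50/3 - 36)/(-296) = -158/3*(-1/296) = 79/444 ≈ 0.17793)
z(17, 4) - d = sqrt(2)*sqrt(17) - 1*79/444 = sqrt(34) - 79/444 = -79/444 + sqrt(34)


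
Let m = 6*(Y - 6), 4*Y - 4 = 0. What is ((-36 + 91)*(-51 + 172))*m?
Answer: -199650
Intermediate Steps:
Y = 1 (Y = 1 + (1/4)*0 = 1 + 0 = 1)
m = -30 (m = 6*(1 - 6) = 6*(-5) = -30)
((-36 + 91)*(-51 + 172))*m = ((-36 + 91)*(-51 + 172))*(-30) = (55*121)*(-30) = 6655*(-30) = -199650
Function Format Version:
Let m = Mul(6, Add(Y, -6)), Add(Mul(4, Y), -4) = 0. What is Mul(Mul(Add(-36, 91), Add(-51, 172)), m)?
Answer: -199650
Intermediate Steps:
Y = 1 (Y = Add(1, Mul(Rational(1, 4), 0)) = Add(1, 0) = 1)
m = -30 (m = Mul(6, Add(1, -6)) = Mul(6, -5) = -30)
Mul(Mul(Add(-36, 91), Add(-51, 172)), m) = Mul(Mul(Add(-36, 91), Add(-51, 172)), -30) = Mul(Mul(55, 121), -30) = Mul(6655, -30) = -199650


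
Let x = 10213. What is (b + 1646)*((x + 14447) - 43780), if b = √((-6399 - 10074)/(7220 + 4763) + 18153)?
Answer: -31471520 - 19120*√2606433426258/11983 ≈ -3.4047e+7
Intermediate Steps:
b = √2606433426258/11983 (b = √(-16473/11983 + 18153) = √(217510926/11983) = √2606433426258/11983 ≈ 134.73)
(b + 1646)*((x + 14447) - 43780) = (√2606433426258/11983 + 1646)*((10213 + 14447) - 43780) = (1646 + √2606433426258/11983)*(24660 - 43780) = (1646 + √2606433426258/11983)*(-19120) = -31471520 - 19120*√2606433426258/11983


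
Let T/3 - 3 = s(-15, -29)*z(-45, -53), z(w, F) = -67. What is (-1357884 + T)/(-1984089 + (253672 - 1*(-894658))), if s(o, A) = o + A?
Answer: 1349031/835759 ≈ 1.6141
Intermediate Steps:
s(o, A) = A + o
T = 8853 (T = 9 + 3*((-29 - 15)*(-67)) = 9 + 3*(-44*(-67)) = 9 + 3*2948 = 9 + 8844 = 8853)
(-1357884 + T)/(-1984089 + (253672 - 1*(-894658))) = (-1357884 + 8853)/(-1984089 + (253672 - 1*(-894658))) = -1349031/(-1984089 + (253672 + 894658)) = -1349031/(-1984089 + 1148330) = -1349031/(-835759) = -1349031*(-1/835759) = 1349031/835759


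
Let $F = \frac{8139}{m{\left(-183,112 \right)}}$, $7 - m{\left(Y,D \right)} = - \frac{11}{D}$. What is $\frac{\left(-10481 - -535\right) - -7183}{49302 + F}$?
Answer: $- \frac{732195}{13368886} \approx -0.054769$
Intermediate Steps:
$m{\left(Y,D \right)} = 7 + \frac{11}{D}$ ($m{\left(Y,D \right)} = 7 - - \frac{11}{D} = 7 + \frac{11}{D}$)
$F = \frac{303856}{265}$ ($F = \frac{8139}{7 + \frac{11}{112}} = \frac{8139}{\frac{795}{112}} = 8139 \cdot \frac{112}{795} = \frac{303856}{265} \approx 1146.6$)
$\frac{\left(-10481 - -535\right) - -7183}{49302 + F} = \frac{\left(-10481 - -535\right) - -7183}{49302 + \frac{303856}{265}} = \frac{\left(-10481 + 535\right) + \left(-1596 + 8779\right)}{\frac{13368886}{265}} = \left(-9946 + 7183\right) \frac{265}{13368886} = \left(-2763\right) \frac{265}{13368886} = - \frac{732195}{13368886}$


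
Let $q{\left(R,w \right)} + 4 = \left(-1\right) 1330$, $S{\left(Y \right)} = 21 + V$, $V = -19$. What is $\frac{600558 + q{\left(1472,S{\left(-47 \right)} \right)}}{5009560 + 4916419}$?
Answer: $\frac{599224}{9925979} \approx 0.060369$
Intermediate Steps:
$S{\left(Y \right)} = 2$ ($S{\left(Y \right)} = 21 - 19 = 2$)
$q{\left(R,w \right)} = -1334$ ($q{\left(R,w \right)} = -4 - 1330 = -1334$)
$\frac{600558 + q{\left(1472,S{\left(-47 \right)} \right)}}{5009560 + 4916419} = \frac{600558 - 1334}{5009560 + 4916419} = \frac{599224}{9925979}$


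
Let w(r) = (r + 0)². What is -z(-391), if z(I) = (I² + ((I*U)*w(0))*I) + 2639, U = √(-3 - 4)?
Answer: -155520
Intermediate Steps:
w(r) = r²
U = I*√7 (U = √(-7) = I*√7 ≈ 2.6458*I)
z(I) = 2639 + I² (z(I) = (I² + ((I*(I*√7))*0²)*I) + 2639 = (I² + ((I*I*√7)*0)*I) + 2639 = (I² + 0*I) + 2639 = (I² + 0) + 2639 = I² + 2639 = 2639 + I²)
-z(-391) = -(2639 + (-391)²) = -(2639 + 152881) = -1*155520 = -155520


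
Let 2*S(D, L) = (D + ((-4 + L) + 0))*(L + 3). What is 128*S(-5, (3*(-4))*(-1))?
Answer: 2880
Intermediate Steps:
S(D, L) = (3 + L)*(-4 + D + L)/2 (S(D, L) = ((D + ((-4 + L) + 0))*(L + 3))/2 = ((D + (-4 + L))*(3 + L))/2 = ((-4 + D + L)*(3 + L))/2 = ((3 + L)*(-4 + D + L))/2 = (3 + L)*(-4 + D + L)/2)
128*S(-5, (3*(-4))*(-1)) = 128*(-6 + ((3*(-4))*(-1))²/2 - 3*(-4)*(-1)/2 + (3/2)*(-5) + (½)*(-5)*((3*(-4))*(-1))) = 128*(-6 + (-12*(-1))²/2 - (-6)*(-1) - 15/2 + (½)*(-5)*(-12*(-1))) = 128*(-6 + (½)*12² - ½*12 - 15/2 + (½)*(-5)*12) = 128*(-6 + (½)*144 - 6 - 15/2 - 30) = 128*(-6 + 72 - 6 - 15/2 - 30) = 128*(45/2) = 2880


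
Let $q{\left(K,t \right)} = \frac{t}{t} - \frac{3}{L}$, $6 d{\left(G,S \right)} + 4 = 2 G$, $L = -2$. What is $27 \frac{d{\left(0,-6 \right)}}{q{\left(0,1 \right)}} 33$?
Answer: $- \frac{1188}{5} \approx -237.6$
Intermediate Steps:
$d{\left(G,S \right)} = - \frac{2}{3} + \frac{G}{3}$ ($d{\left(G,S \right)} = - \frac{2}{3} + \frac{2 G}{6} = - \frac{2}{3} + \frac{G}{3}$)
$q{\left(K,t \right)} = \frac{5}{2}$ ($q{\left(K,t \right)} = \frac{t}{t} - \frac{3}{-2} = 1 - - \frac{3}{2} = 1 + \frac{3}{2} = \frac{5}{2}$)
$27 \frac{d{\left(0,-6 \right)}}{q{\left(0,1 \right)}} 33 = 27 \frac{- \frac{2}{3} + \frac{1}{3} \cdot 0}{\frac{5}{2}} \cdot 33 = 27 \left(- \frac{2}{3} + 0\right) \frac{2}{5} \cdot 33 = 27 \left(\left(- \frac{2}{3}\right) \frac{2}{5}\right) 33 = 27 \left(- \frac{4}{15}\right) 33 = \left(- \frac{36}{5}\right) 33 = - \frac{1188}{5}$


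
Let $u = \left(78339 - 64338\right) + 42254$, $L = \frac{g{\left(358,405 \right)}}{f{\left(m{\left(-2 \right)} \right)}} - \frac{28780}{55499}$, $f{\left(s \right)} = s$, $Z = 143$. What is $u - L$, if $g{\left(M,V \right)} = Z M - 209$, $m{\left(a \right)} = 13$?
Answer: $\frac{37758008810}{721487} \approx 52334.0$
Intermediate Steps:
$g{\left(M,V \right)} = -209 + 143 M$ ($g{\left(M,V \right)} = 143 M - 209 = -209 + 143 M$)
$L = \frac{2829242375}{721487}$ ($L = \frac{-209 + 143 \cdot 358}{13} - \frac{28780}{55499} = \left(-209 + 51194\right) \frac{1}{13} - \frac{28780}{55499} = 50985 \cdot \frac{1}{13} - \frac{28780}{55499} = \frac{50985}{13} - \frac{28780}{55499} = \frac{2829242375}{721487} \approx 3921.4$)
$u = 56255$ ($u = 14001 + 42254 = 56255$)
$u - L = 56255 - \frac{2829242375}{721487} = \frac{37758008810}{721487}$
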